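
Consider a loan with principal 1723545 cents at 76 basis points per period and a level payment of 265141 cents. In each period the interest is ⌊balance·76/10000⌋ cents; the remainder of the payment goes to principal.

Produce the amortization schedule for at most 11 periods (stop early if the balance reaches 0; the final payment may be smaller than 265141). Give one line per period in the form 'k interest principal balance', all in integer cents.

1 13098 252043 1471502
2 11183 253958 1217544
3 9253 255888 961656
4 7308 257833 703823
5 5349 259792 444031
6 3374 261767 182264
7 1385 182264 0

1. interest=⌊1723545·76/10000⌋=13098; principal=265141-13098=252043; balance=1723545-252043=1471502
2. interest=⌊1471502·76/10000⌋=11183; principal=265141-11183=253958; balance=1471502-253958=1217544
3. interest=⌊1217544·76/10000⌋=9253; principal=265141-9253=255888; balance=1217544-255888=961656
4. interest=⌊961656·76/10000⌋=7308; principal=265141-7308=257833; balance=961656-257833=703823
5. interest=⌊703823·76/10000⌋=5349; principal=265141-5349=259792; balance=703823-259792=444031
6. interest=⌊444031·76/10000⌋=3374; principal=265141-3374=261767; balance=444031-261767=182264
7. interest=⌊182264·76/10000⌋=1385; principal=min(265141-1385,182264)=182264; balance=182264-182264=0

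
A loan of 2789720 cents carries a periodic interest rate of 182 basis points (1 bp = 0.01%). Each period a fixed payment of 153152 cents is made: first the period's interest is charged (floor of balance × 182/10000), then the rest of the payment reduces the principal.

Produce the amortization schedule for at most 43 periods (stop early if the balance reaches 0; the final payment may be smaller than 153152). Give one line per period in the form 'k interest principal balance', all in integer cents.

1. interest=⌊2789720·182/10000⌋=50772; principal=153152-50772=102380; balance=2789720-102380=2687340
2. interest=⌊2687340·182/10000⌋=48909; principal=153152-48909=104243; balance=2687340-104243=2583097
3. interest=⌊2583097·182/10000⌋=47012; principal=153152-47012=106140; balance=2583097-106140=2476957
4. interest=⌊2476957·182/10000⌋=45080; principal=153152-45080=108072; balance=2476957-108072=2368885
5. interest=⌊2368885·182/10000⌋=43113; principal=153152-43113=110039; balance=2368885-110039=2258846
6. interest=⌊2258846·182/10000⌋=41110; principal=153152-41110=112042; balance=2258846-112042=2146804
7. interest=⌊2146804·182/10000⌋=39071; principal=153152-39071=114081; balance=2146804-114081=2032723
8. interest=⌊2032723·182/10000⌋=36995; principal=153152-36995=116157; balance=2032723-116157=1916566
9. interest=⌊1916566·182/10000⌋=34881; principal=153152-34881=118271; balance=1916566-118271=1798295
10. interest=⌊1798295·182/10000⌋=32728; principal=153152-32728=120424; balance=1798295-120424=1677871
11. interest=⌊1677871·182/10000⌋=30537; principal=153152-30537=122615; balance=1677871-122615=1555256
12. interest=⌊1555256·182/10000⌋=28305; principal=153152-28305=124847; balance=1555256-124847=1430409
13. interest=⌊1430409·182/10000⌋=26033; principal=153152-26033=127119; balance=1430409-127119=1303290
14. interest=⌊1303290·182/10000⌋=23719; principal=153152-23719=129433; balance=1303290-129433=1173857
15. interest=⌊1173857·182/10000⌋=21364; principal=153152-21364=131788; balance=1173857-131788=1042069
16. interest=⌊1042069·182/10000⌋=18965; principal=153152-18965=134187; balance=1042069-134187=907882
17. interest=⌊907882·182/10000⌋=16523; principal=153152-16523=136629; balance=907882-136629=771253
18. interest=⌊771253·182/10000⌋=14036; principal=153152-14036=139116; balance=771253-139116=632137
19. interest=⌊632137·182/10000⌋=11504; principal=153152-11504=141648; balance=632137-141648=490489
20. interest=⌊490489·182/10000⌋=8926; principal=153152-8926=144226; balance=490489-144226=346263
21. interest=⌊346263·182/10000⌋=6301; principal=153152-6301=146851; balance=346263-146851=199412
22. interest=⌊199412·182/10000⌋=3629; principal=153152-3629=149523; balance=199412-149523=49889
23. interest=⌊49889·182/10000⌋=907; principal=min(153152-907,49889)=49889; balance=49889-49889=0

1 50772 102380 2687340
2 48909 104243 2583097
3 47012 106140 2476957
4 45080 108072 2368885
5 43113 110039 2258846
6 41110 112042 2146804
7 39071 114081 2032723
8 36995 116157 1916566
9 34881 118271 1798295
10 32728 120424 1677871
11 30537 122615 1555256
12 28305 124847 1430409
13 26033 127119 1303290
14 23719 129433 1173857
15 21364 131788 1042069
16 18965 134187 907882
17 16523 136629 771253
18 14036 139116 632137
19 11504 141648 490489
20 8926 144226 346263
21 6301 146851 199412
22 3629 149523 49889
23 907 49889 0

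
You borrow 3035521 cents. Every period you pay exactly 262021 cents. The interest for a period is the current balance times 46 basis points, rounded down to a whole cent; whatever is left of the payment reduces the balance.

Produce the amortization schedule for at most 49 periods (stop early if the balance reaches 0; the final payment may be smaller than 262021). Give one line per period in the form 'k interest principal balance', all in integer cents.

1 13963 248058 2787463
2 12822 249199 2538264
3 11676 250345 2287919
4 10524 251497 2036422
5 9367 252654 1783768
6 8205 253816 1529952
7 7037 254984 1274968
8 5864 256157 1018811
9 4686 257335 761476
10 3502 258519 502957
11 2313 259708 243249
12 1118 243249 0

1. interest=⌊3035521·46/10000⌋=13963; principal=262021-13963=248058; balance=3035521-248058=2787463
2. interest=⌊2787463·46/10000⌋=12822; principal=262021-12822=249199; balance=2787463-249199=2538264
3. interest=⌊2538264·46/10000⌋=11676; principal=262021-11676=250345; balance=2538264-250345=2287919
4. interest=⌊2287919·46/10000⌋=10524; principal=262021-10524=251497; balance=2287919-251497=2036422
5. interest=⌊2036422·46/10000⌋=9367; principal=262021-9367=252654; balance=2036422-252654=1783768
6. interest=⌊1783768·46/10000⌋=8205; principal=262021-8205=253816; balance=1783768-253816=1529952
7. interest=⌊1529952·46/10000⌋=7037; principal=262021-7037=254984; balance=1529952-254984=1274968
8. interest=⌊1274968·46/10000⌋=5864; principal=262021-5864=256157; balance=1274968-256157=1018811
9. interest=⌊1018811·46/10000⌋=4686; principal=262021-4686=257335; balance=1018811-257335=761476
10. interest=⌊761476·46/10000⌋=3502; principal=262021-3502=258519; balance=761476-258519=502957
11. interest=⌊502957·46/10000⌋=2313; principal=262021-2313=259708; balance=502957-259708=243249
12. interest=⌊243249·46/10000⌋=1118; principal=min(262021-1118,243249)=243249; balance=243249-243249=0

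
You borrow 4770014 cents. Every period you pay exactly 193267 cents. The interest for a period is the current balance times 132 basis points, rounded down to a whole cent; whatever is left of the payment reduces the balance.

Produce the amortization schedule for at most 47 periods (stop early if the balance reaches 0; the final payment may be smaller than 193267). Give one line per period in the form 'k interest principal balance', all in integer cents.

1. interest=⌊4770014·132/10000⌋=62964; principal=193267-62964=130303; balance=4770014-130303=4639711
2. interest=⌊4639711·132/10000⌋=61244; principal=193267-61244=132023; balance=4639711-132023=4507688
3. interest=⌊4507688·132/10000⌋=59501; principal=193267-59501=133766; balance=4507688-133766=4373922
4. interest=⌊4373922·132/10000⌋=57735; principal=193267-57735=135532; balance=4373922-135532=4238390
5. interest=⌊4238390·132/10000⌋=55946; principal=193267-55946=137321; balance=4238390-137321=4101069
6. interest=⌊4101069·132/10000⌋=54134; principal=193267-54134=139133; balance=4101069-139133=3961936
7. interest=⌊3961936·132/10000⌋=52297; principal=193267-52297=140970; balance=3961936-140970=3820966
8. interest=⌊3820966·132/10000⌋=50436; principal=193267-50436=142831; balance=3820966-142831=3678135
9. interest=⌊3678135·132/10000⌋=48551; principal=193267-48551=144716; balance=3678135-144716=3533419
10. interest=⌊3533419·132/10000⌋=46641; principal=193267-46641=146626; balance=3533419-146626=3386793
11. interest=⌊3386793·132/10000⌋=44705; principal=193267-44705=148562; balance=3386793-148562=3238231
12. interest=⌊3238231·132/10000⌋=42744; principal=193267-42744=150523; balance=3238231-150523=3087708
13. interest=⌊3087708·132/10000⌋=40757; principal=193267-40757=152510; balance=3087708-152510=2935198
14. interest=⌊2935198·132/10000⌋=38744; principal=193267-38744=154523; balance=2935198-154523=2780675
15. interest=⌊2780675·132/10000⌋=36704; principal=193267-36704=156563; balance=2780675-156563=2624112
16. interest=⌊2624112·132/10000⌋=34638; principal=193267-34638=158629; balance=2624112-158629=2465483
17. interest=⌊2465483·132/10000⌋=32544; principal=193267-32544=160723; balance=2465483-160723=2304760
18. interest=⌊2304760·132/10000⌋=30422; principal=193267-30422=162845; balance=2304760-162845=2141915
19. interest=⌊2141915·132/10000⌋=28273; principal=193267-28273=164994; balance=2141915-164994=1976921
20. interest=⌊1976921·132/10000⌋=26095; principal=193267-26095=167172; balance=1976921-167172=1809749
21. interest=⌊1809749·132/10000⌋=23888; principal=193267-23888=169379; balance=1809749-169379=1640370
22. interest=⌊1640370·132/10000⌋=21652; principal=193267-21652=171615; balance=1640370-171615=1468755
23. interest=⌊1468755·132/10000⌋=19387; principal=193267-19387=173880; balance=1468755-173880=1294875
24. interest=⌊1294875·132/10000⌋=17092; principal=193267-17092=176175; balance=1294875-176175=1118700
25. interest=⌊1118700·132/10000⌋=14766; principal=193267-14766=178501; balance=1118700-178501=940199
26. interest=⌊940199·132/10000⌋=12410; principal=193267-12410=180857; balance=940199-180857=759342
27. interest=⌊759342·132/10000⌋=10023; principal=193267-10023=183244; balance=759342-183244=576098
28. interest=⌊576098·132/10000⌋=7604; principal=193267-7604=185663; balance=576098-185663=390435
29. interest=⌊390435·132/10000⌋=5153; principal=193267-5153=188114; balance=390435-188114=202321
30. interest=⌊202321·132/10000⌋=2670; principal=193267-2670=190597; balance=202321-190597=11724
31. interest=⌊11724·132/10000⌋=154; principal=min(193267-154,11724)=11724; balance=11724-11724=0

1 62964 130303 4639711
2 61244 132023 4507688
3 59501 133766 4373922
4 57735 135532 4238390
5 55946 137321 4101069
6 54134 139133 3961936
7 52297 140970 3820966
8 50436 142831 3678135
9 48551 144716 3533419
10 46641 146626 3386793
11 44705 148562 3238231
12 42744 150523 3087708
13 40757 152510 2935198
14 38744 154523 2780675
15 36704 156563 2624112
16 34638 158629 2465483
17 32544 160723 2304760
18 30422 162845 2141915
19 28273 164994 1976921
20 26095 167172 1809749
21 23888 169379 1640370
22 21652 171615 1468755
23 19387 173880 1294875
24 17092 176175 1118700
25 14766 178501 940199
26 12410 180857 759342
27 10023 183244 576098
28 7604 185663 390435
29 5153 188114 202321
30 2670 190597 11724
31 154 11724 0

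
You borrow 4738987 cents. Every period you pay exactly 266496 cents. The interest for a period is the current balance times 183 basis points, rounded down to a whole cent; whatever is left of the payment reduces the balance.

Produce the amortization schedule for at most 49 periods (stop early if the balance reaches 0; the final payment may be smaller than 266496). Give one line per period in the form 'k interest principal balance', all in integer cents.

1. interest=⌊4738987·183/10000⌋=86723; principal=266496-86723=179773; balance=4738987-179773=4559214
2. interest=⌊4559214·183/10000⌋=83433; principal=266496-83433=183063; balance=4559214-183063=4376151
3. interest=⌊4376151·183/10000⌋=80083; principal=266496-80083=186413; balance=4376151-186413=4189738
4. interest=⌊4189738·183/10000⌋=76672; principal=266496-76672=189824; balance=4189738-189824=3999914
5. interest=⌊3999914·183/10000⌋=73198; principal=266496-73198=193298; balance=3999914-193298=3806616
6. interest=⌊3806616·183/10000⌋=69661; principal=266496-69661=196835; balance=3806616-196835=3609781
7. interest=⌊3609781·183/10000⌋=66058; principal=266496-66058=200438; balance=3609781-200438=3409343
8. interest=⌊3409343·183/10000⌋=62390; principal=266496-62390=204106; balance=3409343-204106=3205237
9. interest=⌊3205237·183/10000⌋=58655; principal=266496-58655=207841; balance=3205237-207841=2997396
10. interest=⌊2997396·183/10000⌋=54852; principal=266496-54852=211644; balance=2997396-211644=2785752
11. interest=⌊2785752·183/10000⌋=50979; principal=266496-50979=215517; balance=2785752-215517=2570235
12. interest=⌊2570235·183/10000⌋=47035; principal=266496-47035=219461; balance=2570235-219461=2350774
13. interest=⌊2350774·183/10000⌋=43019; principal=266496-43019=223477; balance=2350774-223477=2127297
14. interest=⌊2127297·183/10000⌋=38929; principal=266496-38929=227567; balance=2127297-227567=1899730
15. interest=⌊1899730·183/10000⌋=34765; principal=266496-34765=231731; balance=1899730-231731=1667999
16. interest=⌊1667999·183/10000⌋=30524; principal=266496-30524=235972; balance=1667999-235972=1432027
17. interest=⌊1432027·183/10000⌋=26206; principal=266496-26206=240290; balance=1432027-240290=1191737
18. interest=⌊1191737·183/10000⌋=21808; principal=266496-21808=244688; balance=1191737-244688=947049
19. interest=⌊947049·183/10000⌋=17330; principal=266496-17330=249166; balance=947049-249166=697883
20. interest=⌊697883·183/10000⌋=12771; principal=266496-12771=253725; balance=697883-253725=444158
21. interest=⌊444158·183/10000⌋=8128; principal=266496-8128=258368; balance=444158-258368=185790
22. interest=⌊185790·183/10000⌋=3399; principal=min(266496-3399,185790)=185790; balance=185790-185790=0

1 86723 179773 4559214
2 83433 183063 4376151
3 80083 186413 4189738
4 76672 189824 3999914
5 73198 193298 3806616
6 69661 196835 3609781
7 66058 200438 3409343
8 62390 204106 3205237
9 58655 207841 2997396
10 54852 211644 2785752
11 50979 215517 2570235
12 47035 219461 2350774
13 43019 223477 2127297
14 38929 227567 1899730
15 34765 231731 1667999
16 30524 235972 1432027
17 26206 240290 1191737
18 21808 244688 947049
19 17330 249166 697883
20 12771 253725 444158
21 8128 258368 185790
22 3399 185790 0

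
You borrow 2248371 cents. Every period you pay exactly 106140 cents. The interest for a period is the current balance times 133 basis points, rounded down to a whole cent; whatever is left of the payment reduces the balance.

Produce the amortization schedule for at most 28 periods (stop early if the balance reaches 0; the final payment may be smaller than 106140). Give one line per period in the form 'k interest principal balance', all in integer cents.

1. interest=⌊2248371·133/10000⌋=29903; principal=106140-29903=76237; balance=2248371-76237=2172134
2. interest=⌊2172134·133/10000⌋=28889; principal=106140-28889=77251; balance=2172134-77251=2094883
3. interest=⌊2094883·133/10000⌋=27861; principal=106140-27861=78279; balance=2094883-78279=2016604
4. interest=⌊2016604·133/10000⌋=26820; principal=106140-26820=79320; balance=2016604-79320=1937284
5. interest=⌊1937284·133/10000⌋=25765; principal=106140-25765=80375; balance=1937284-80375=1856909
6. interest=⌊1856909·133/10000⌋=24696; principal=106140-24696=81444; balance=1856909-81444=1775465
7. interest=⌊1775465·133/10000⌋=23613; principal=106140-23613=82527; balance=1775465-82527=1692938
8. interest=⌊1692938·133/10000⌋=22516; principal=106140-22516=83624; balance=1692938-83624=1609314
9. interest=⌊1609314·133/10000⌋=21403; principal=106140-21403=84737; balance=1609314-84737=1524577
10. interest=⌊1524577·133/10000⌋=20276; principal=106140-20276=85864; balance=1524577-85864=1438713
11. interest=⌊1438713·133/10000⌋=19134; principal=106140-19134=87006; balance=1438713-87006=1351707
12. interest=⌊1351707·133/10000⌋=17977; principal=106140-17977=88163; balance=1351707-88163=1263544
13. interest=⌊1263544·133/10000⌋=16805; principal=106140-16805=89335; balance=1263544-89335=1174209
14. interest=⌊1174209·133/10000⌋=15616; principal=106140-15616=90524; balance=1174209-90524=1083685
15. interest=⌊1083685·133/10000⌋=14413; principal=106140-14413=91727; balance=1083685-91727=991958
16. interest=⌊991958·133/10000⌋=13193; principal=106140-13193=92947; balance=991958-92947=899011
17. interest=⌊899011·133/10000⌋=11956; principal=106140-11956=94184; balance=899011-94184=804827
18. interest=⌊804827·133/10000⌋=10704; principal=106140-10704=95436; balance=804827-95436=709391
19. interest=⌊709391·133/10000⌋=9434; principal=106140-9434=96706; balance=709391-96706=612685
20. interest=⌊612685·133/10000⌋=8148; principal=106140-8148=97992; balance=612685-97992=514693
21. interest=⌊514693·133/10000⌋=6845; principal=106140-6845=99295; balance=514693-99295=415398
22. interest=⌊415398·133/10000⌋=5524; principal=106140-5524=100616; balance=415398-100616=314782
23. interest=⌊314782·133/10000⌋=4186; principal=106140-4186=101954; balance=314782-101954=212828
24. interest=⌊212828·133/10000⌋=2830; principal=106140-2830=103310; balance=212828-103310=109518
25. interest=⌊109518·133/10000⌋=1456; principal=106140-1456=104684; balance=109518-104684=4834
26. interest=⌊4834·133/10000⌋=64; principal=min(106140-64,4834)=4834; balance=4834-4834=0

1 29903 76237 2172134
2 28889 77251 2094883
3 27861 78279 2016604
4 26820 79320 1937284
5 25765 80375 1856909
6 24696 81444 1775465
7 23613 82527 1692938
8 22516 83624 1609314
9 21403 84737 1524577
10 20276 85864 1438713
11 19134 87006 1351707
12 17977 88163 1263544
13 16805 89335 1174209
14 15616 90524 1083685
15 14413 91727 991958
16 13193 92947 899011
17 11956 94184 804827
18 10704 95436 709391
19 9434 96706 612685
20 8148 97992 514693
21 6845 99295 415398
22 5524 100616 314782
23 4186 101954 212828
24 2830 103310 109518
25 1456 104684 4834
26 64 4834 0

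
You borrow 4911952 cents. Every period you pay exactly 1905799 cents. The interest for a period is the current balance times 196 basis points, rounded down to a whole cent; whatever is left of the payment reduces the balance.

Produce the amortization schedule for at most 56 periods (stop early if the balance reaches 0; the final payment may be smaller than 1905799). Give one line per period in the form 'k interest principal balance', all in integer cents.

1 96274 1809525 3102427
2 60807 1844992 1257435
3 24645 1257435 0

1. interest=⌊4911952·196/10000⌋=96274; principal=1905799-96274=1809525; balance=4911952-1809525=3102427
2. interest=⌊3102427·196/10000⌋=60807; principal=1905799-60807=1844992; balance=3102427-1844992=1257435
3. interest=⌊1257435·196/10000⌋=24645; principal=min(1905799-24645,1257435)=1257435; balance=1257435-1257435=0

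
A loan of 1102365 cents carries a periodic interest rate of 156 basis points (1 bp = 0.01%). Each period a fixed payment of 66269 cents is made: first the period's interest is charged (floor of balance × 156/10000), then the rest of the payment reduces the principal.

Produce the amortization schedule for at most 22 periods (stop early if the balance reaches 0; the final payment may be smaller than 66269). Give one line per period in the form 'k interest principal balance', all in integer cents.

1 17196 49073 1053292
2 16431 49838 1003454
3 15653 50616 952838
4 14864 51405 901433
5 14062 52207 849226
6 13247 53022 796204
7 12420 53849 742355
8 11580 54689 687666
9 10727 55542 632124
10 9861 56408 575716
11 8981 57288 518428
12 8087 58182 460246
13 7179 59090 401156
14 6258 60011 341145
15 5321 60948 280197
16 4371 61898 218299
17 3405 62864 155435
18 2424 63845 91590
19 1428 64841 26749
20 417 26749 0

1. interest=⌊1102365·156/10000⌋=17196; principal=66269-17196=49073; balance=1102365-49073=1053292
2. interest=⌊1053292·156/10000⌋=16431; principal=66269-16431=49838; balance=1053292-49838=1003454
3. interest=⌊1003454·156/10000⌋=15653; principal=66269-15653=50616; balance=1003454-50616=952838
4. interest=⌊952838·156/10000⌋=14864; principal=66269-14864=51405; balance=952838-51405=901433
5. interest=⌊901433·156/10000⌋=14062; principal=66269-14062=52207; balance=901433-52207=849226
6. interest=⌊849226·156/10000⌋=13247; principal=66269-13247=53022; balance=849226-53022=796204
7. interest=⌊796204·156/10000⌋=12420; principal=66269-12420=53849; balance=796204-53849=742355
8. interest=⌊742355·156/10000⌋=11580; principal=66269-11580=54689; balance=742355-54689=687666
9. interest=⌊687666·156/10000⌋=10727; principal=66269-10727=55542; balance=687666-55542=632124
10. interest=⌊632124·156/10000⌋=9861; principal=66269-9861=56408; balance=632124-56408=575716
11. interest=⌊575716·156/10000⌋=8981; principal=66269-8981=57288; balance=575716-57288=518428
12. interest=⌊518428·156/10000⌋=8087; principal=66269-8087=58182; balance=518428-58182=460246
13. interest=⌊460246·156/10000⌋=7179; principal=66269-7179=59090; balance=460246-59090=401156
14. interest=⌊401156·156/10000⌋=6258; principal=66269-6258=60011; balance=401156-60011=341145
15. interest=⌊341145·156/10000⌋=5321; principal=66269-5321=60948; balance=341145-60948=280197
16. interest=⌊280197·156/10000⌋=4371; principal=66269-4371=61898; balance=280197-61898=218299
17. interest=⌊218299·156/10000⌋=3405; principal=66269-3405=62864; balance=218299-62864=155435
18. interest=⌊155435·156/10000⌋=2424; principal=66269-2424=63845; balance=155435-63845=91590
19. interest=⌊91590·156/10000⌋=1428; principal=66269-1428=64841; balance=91590-64841=26749
20. interest=⌊26749·156/10000⌋=417; principal=min(66269-417,26749)=26749; balance=26749-26749=0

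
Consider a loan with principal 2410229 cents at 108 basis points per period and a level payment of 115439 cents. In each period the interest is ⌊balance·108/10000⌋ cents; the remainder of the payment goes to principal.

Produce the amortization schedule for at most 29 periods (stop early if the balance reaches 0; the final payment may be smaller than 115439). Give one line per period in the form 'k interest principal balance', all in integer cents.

1 26030 89409 2320820
2 25064 90375 2230445
3 24088 91351 2139094
4 23102 92337 2046757
5 22104 93335 1953422
6 21096 94343 1859079
7 20078 95361 1763718
8 19048 96391 1667327
9 18007 97432 1569895
10 16954 98485 1471410
11 15891 99548 1371862
12 14816 100623 1271239
13 13729 101710 1169529
14 12630 102809 1066720
15 11520 103919 962801
16 10398 105041 857760
17 9263 106176 751584
18 8117 107322 644262
19 6958 108481 535781
20 5786 109653 426128
21 4602 110837 315291
22 3405 112034 203257
23 2195 113244 90013
24 972 90013 0

1. interest=⌊2410229·108/10000⌋=26030; principal=115439-26030=89409; balance=2410229-89409=2320820
2. interest=⌊2320820·108/10000⌋=25064; principal=115439-25064=90375; balance=2320820-90375=2230445
3. interest=⌊2230445·108/10000⌋=24088; principal=115439-24088=91351; balance=2230445-91351=2139094
4. interest=⌊2139094·108/10000⌋=23102; principal=115439-23102=92337; balance=2139094-92337=2046757
5. interest=⌊2046757·108/10000⌋=22104; principal=115439-22104=93335; balance=2046757-93335=1953422
6. interest=⌊1953422·108/10000⌋=21096; principal=115439-21096=94343; balance=1953422-94343=1859079
7. interest=⌊1859079·108/10000⌋=20078; principal=115439-20078=95361; balance=1859079-95361=1763718
8. interest=⌊1763718·108/10000⌋=19048; principal=115439-19048=96391; balance=1763718-96391=1667327
9. interest=⌊1667327·108/10000⌋=18007; principal=115439-18007=97432; balance=1667327-97432=1569895
10. interest=⌊1569895·108/10000⌋=16954; principal=115439-16954=98485; balance=1569895-98485=1471410
11. interest=⌊1471410·108/10000⌋=15891; principal=115439-15891=99548; balance=1471410-99548=1371862
12. interest=⌊1371862·108/10000⌋=14816; principal=115439-14816=100623; balance=1371862-100623=1271239
13. interest=⌊1271239·108/10000⌋=13729; principal=115439-13729=101710; balance=1271239-101710=1169529
14. interest=⌊1169529·108/10000⌋=12630; principal=115439-12630=102809; balance=1169529-102809=1066720
15. interest=⌊1066720·108/10000⌋=11520; principal=115439-11520=103919; balance=1066720-103919=962801
16. interest=⌊962801·108/10000⌋=10398; principal=115439-10398=105041; balance=962801-105041=857760
17. interest=⌊857760·108/10000⌋=9263; principal=115439-9263=106176; balance=857760-106176=751584
18. interest=⌊751584·108/10000⌋=8117; principal=115439-8117=107322; balance=751584-107322=644262
19. interest=⌊644262·108/10000⌋=6958; principal=115439-6958=108481; balance=644262-108481=535781
20. interest=⌊535781·108/10000⌋=5786; principal=115439-5786=109653; balance=535781-109653=426128
21. interest=⌊426128·108/10000⌋=4602; principal=115439-4602=110837; balance=426128-110837=315291
22. interest=⌊315291·108/10000⌋=3405; principal=115439-3405=112034; balance=315291-112034=203257
23. interest=⌊203257·108/10000⌋=2195; principal=115439-2195=113244; balance=203257-113244=90013
24. interest=⌊90013·108/10000⌋=972; principal=min(115439-972,90013)=90013; balance=90013-90013=0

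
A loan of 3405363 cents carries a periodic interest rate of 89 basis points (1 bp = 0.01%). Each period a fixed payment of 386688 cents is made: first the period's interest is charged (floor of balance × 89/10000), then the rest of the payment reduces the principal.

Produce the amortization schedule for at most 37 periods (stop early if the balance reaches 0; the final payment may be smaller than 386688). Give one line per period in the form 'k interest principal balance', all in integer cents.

1. interest=⌊3405363·89/10000⌋=30307; principal=386688-30307=356381; balance=3405363-356381=3048982
2. interest=⌊3048982·89/10000⌋=27135; principal=386688-27135=359553; balance=3048982-359553=2689429
3. interest=⌊2689429·89/10000⌋=23935; principal=386688-23935=362753; balance=2689429-362753=2326676
4. interest=⌊2326676·89/10000⌋=20707; principal=386688-20707=365981; balance=2326676-365981=1960695
5. interest=⌊1960695·89/10000⌋=17450; principal=386688-17450=369238; balance=1960695-369238=1591457
6. interest=⌊1591457·89/10000⌋=14163; principal=386688-14163=372525; balance=1591457-372525=1218932
7. interest=⌊1218932·89/10000⌋=10848; principal=386688-10848=375840; balance=1218932-375840=843092
8. interest=⌊843092·89/10000⌋=7503; principal=386688-7503=379185; balance=843092-379185=463907
9. interest=⌊463907·89/10000⌋=4128; principal=386688-4128=382560; balance=463907-382560=81347
10. interest=⌊81347·89/10000⌋=723; principal=min(386688-723,81347)=81347; balance=81347-81347=0

1 30307 356381 3048982
2 27135 359553 2689429
3 23935 362753 2326676
4 20707 365981 1960695
5 17450 369238 1591457
6 14163 372525 1218932
7 10848 375840 843092
8 7503 379185 463907
9 4128 382560 81347
10 723 81347 0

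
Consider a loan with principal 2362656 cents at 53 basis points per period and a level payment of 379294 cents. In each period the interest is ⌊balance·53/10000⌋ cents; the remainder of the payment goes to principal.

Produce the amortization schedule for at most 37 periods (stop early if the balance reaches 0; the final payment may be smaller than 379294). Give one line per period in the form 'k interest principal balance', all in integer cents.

1. interest=⌊2362656·53/10000⌋=12522; principal=379294-12522=366772; balance=2362656-366772=1995884
2. interest=⌊1995884·53/10000⌋=10578; principal=379294-10578=368716; balance=1995884-368716=1627168
3. interest=⌊1627168·53/10000⌋=8623; principal=379294-8623=370671; balance=1627168-370671=1256497
4. interest=⌊1256497·53/10000⌋=6659; principal=379294-6659=372635; balance=1256497-372635=883862
5. interest=⌊883862·53/10000⌋=4684; principal=379294-4684=374610; balance=883862-374610=509252
6. interest=⌊509252·53/10000⌋=2699; principal=379294-2699=376595; balance=509252-376595=132657
7. interest=⌊132657·53/10000⌋=703; principal=min(379294-703,132657)=132657; balance=132657-132657=0

1 12522 366772 1995884
2 10578 368716 1627168
3 8623 370671 1256497
4 6659 372635 883862
5 4684 374610 509252
6 2699 376595 132657
7 703 132657 0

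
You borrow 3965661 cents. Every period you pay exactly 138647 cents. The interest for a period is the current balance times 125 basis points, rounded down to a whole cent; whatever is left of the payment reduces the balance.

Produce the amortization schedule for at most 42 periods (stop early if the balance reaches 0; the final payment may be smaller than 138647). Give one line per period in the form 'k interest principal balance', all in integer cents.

1. interest=⌊3965661·125/10000⌋=49570; principal=138647-49570=89077; balance=3965661-89077=3876584
2. interest=⌊3876584·125/10000⌋=48457; principal=138647-48457=90190; balance=3876584-90190=3786394
3. interest=⌊3786394·125/10000⌋=47329; principal=138647-47329=91318; balance=3786394-91318=3695076
4. interest=⌊3695076·125/10000⌋=46188; principal=138647-46188=92459; balance=3695076-92459=3602617
5. interest=⌊3602617·125/10000⌋=45032; principal=138647-45032=93615; balance=3602617-93615=3509002
6. interest=⌊3509002·125/10000⌋=43862; principal=138647-43862=94785; balance=3509002-94785=3414217
7. interest=⌊3414217·125/10000⌋=42677; principal=138647-42677=95970; balance=3414217-95970=3318247
8. interest=⌊3318247·125/10000⌋=41478; principal=138647-41478=97169; balance=3318247-97169=3221078
9. interest=⌊3221078·125/10000⌋=40263; principal=138647-40263=98384; balance=3221078-98384=3122694
10. interest=⌊3122694·125/10000⌋=39033; principal=138647-39033=99614; balance=3122694-99614=3023080
11. interest=⌊3023080·125/10000⌋=37788; principal=138647-37788=100859; balance=3023080-100859=2922221
12. interest=⌊2922221·125/10000⌋=36527; principal=138647-36527=102120; balance=2922221-102120=2820101
13. interest=⌊2820101·125/10000⌋=35251; principal=138647-35251=103396; balance=2820101-103396=2716705
14. interest=⌊2716705·125/10000⌋=33958; principal=138647-33958=104689; balance=2716705-104689=2612016
15. interest=⌊2612016·125/10000⌋=32650; principal=138647-32650=105997; balance=2612016-105997=2506019
16. interest=⌊2506019·125/10000⌋=31325; principal=138647-31325=107322; balance=2506019-107322=2398697
17. interest=⌊2398697·125/10000⌋=29983; principal=138647-29983=108664; balance=2398697-108664=2290033
18. interest=⌊2290033·125/10000⌋=28625; principal=138647-28625=110022; balance=2290033-110022=2180011
19. interest=⌊2180011·125/10000⌋=27250; principal=138647-27250=111397; balance=2180011-111397=2068614
20. interest=⌊2068614·125/10000⌋=25857; principal=138647-25857=112790; balance=2068614-112790=1955824
21. interest=⌊1955824·125/10000⌋=24447; principal=138647-24447=114200; balance=1955824-114200=1841624
22. interest=⌊1841624·125/10000⌋=23020; principal=138647-23020=115627; balance=1841624-115627=1725997
23. interest=⌊1725997·125/10000⌋=21574; principal=138647-21574=117073; balance=1725997-117073=1608924
24. interest=⌊1608924·125/10000⌋=20111; principal=138647-20111=118536; balance=1608924-118536=1490388
25. interest=⌊1490388·125/10000⌋=18629; principal=138647-18629=120018; balance=1490388-120018=1370370
26. interest=⌊1370370·125/10000⌋=17129; principal=138647-17129=121518; balance=1370370-121518=1248852
27. interest=⌊1248852·125/10000⌋=15610; principal=138647-15610=123037; balance=1248852-123037=1125815
28. interest=⌊1125815·125/10000⌋=14072; principal=138647-14072=124575; balance=1125815-124575=1001240
29. interest=⌊1001240·125/10000⌋=12515; principal=138647-12515=126132; balance=1001240-126132=875108
30. interest=⌊875108·125/10000⌋=10938; principal=138647-10938=127709; balance=875108-127709=747399
31. interest=⌊747399·125/10000⌋=9342; principal=138647-9342=129305; balance=747399-129305=618094
32. interest=⌊618094·125/10000⌋=7726; principal=138647-7726=130921; balance=618094-130921=487173
33. interest=⌊487173·125/10000⌋=6089; principal=138647-6089=132558; balance=487173-132558=354615
34. interest=⌊354615·125/10000⌋=4432; principal=138647-4432=134215; balance=354615-134215=220400
35. interest=⌊220400·125/10000⌋=2755; principal=138647-2755=135892; balance=220400-135892=84508
36. interest=⌊84508·125/10000⌋=1056; principal=min(138647-1056,84508)=84508; balance=84508-84508=0

1 49570 89077 3876584
2 48457 90190 3786394
3 47329 91318 3695076
4 46188 92459 3602617
5 45032 93615 3509002
6 43862 94785 3414217
7 42677 95970 3318247
8 41478 97169 3221078
9 40263 98384 3122694
10 39033 99614 3023080
11 37788 100859 2922221
12 36527 102120 2820101
13 35251 103396 2716705
14 33958 104689 2612016
15 32650 105997 2506019
16 31325 107322 2398697
17 29983 108664 2290033
18 28625 110022 2180011
19 27250 111397 2068614
20 25857 112790 1955824
21 24447 114200 1841624
22 23020 115627 1725997
23 21574 117073 1608924
24 20111 118536 1490388
25 18629 120018 1370370
26 17129 121518 1248852
27 15610 123037 1125815
28 14072 124575 1001240
29 12515 126132 875108
30 10938 127709 747399
31 9342 129305 618094
32 7726 130921 487173
33 6089 132558 354615
34 4432 134215 220400
35 2755 135892 84508
36 1056 84508 0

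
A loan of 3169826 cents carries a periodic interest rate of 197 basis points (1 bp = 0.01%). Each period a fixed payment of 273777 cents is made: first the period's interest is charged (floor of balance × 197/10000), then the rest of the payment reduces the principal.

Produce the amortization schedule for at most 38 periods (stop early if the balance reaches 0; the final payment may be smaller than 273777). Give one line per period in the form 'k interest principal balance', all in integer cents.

1. interest=⌊3169826·197/10000⌋=62445; principal=273777-62445=211332; balance=3169826-211332=2958494
2. interest=⌊2958494·197/10000⌋=58282; principal=273777-58282=215495; balance=2958494-215495=2742999
3. interest=⌊2742999·197/10000⌋=54037; principal=273777-54037=219740; balance=2742999-219740=2523259
4. interest=⌊2523259·197/10000⌋=49708; principal=273777-49708=224069; balance=2523259-224069=2299190
5. interest=⌊2299190·197/10000⌋=45294; principal=273777-45294=228483; balance=2299190-228483=2070707
6. interest=⌊2070707·197/10000⌋=40792; principal=273777-40792=232985; balance=2070707-232985=1837722
7. interest=⌊1837722·197/10000⌋=36203; principal=273777-36203=237574; balance=1837722-237574=1600148
8. interest=⌊1600148·197/10000⌋=31522; principal=273777-31522=242255; balance=1600148-242255=1357893
9. interest=⌊1357893·197/10000⌋=26750; principal=273777-26750=247027; balance=1357893-247027=1110866
10. interest=⌊1110866·197/10000⌋=21884; principal=273777-21884=251893; balance=1110866-251893=858973
11. interest=⌊858973·197/10000⌋=16921; principal=273777-16921=256856; balance=858973-256856=602117
12. interest=⌊602117·197/10000⌋=11861; principal=273777-11861=261916; balance=602117-261916=340201
13. interest=⌊340201·197/10000⌋=6701; principal=273777-6701=267076; balance=340201-267076=73125
14. interest=⌊73125·197/10000⌋=1440; principal=min(273777-1440,73125)=73125; balance=73125-73125=0

1 62445 211332 2958494
2 58282 215495 2742999
3 54037 219740 2523259
4 49708 224069 2299190
5 45294 228483 2070707
6 40792 232985 1837722
7 36203 237574 1600148
8 31522 242255 1357893
9 26750 247027 1110866
10 21884 251893 858973
11 16921 256856 602117
12 11861 261916 340201
13 6701 267076 73125
14 1440 73125 0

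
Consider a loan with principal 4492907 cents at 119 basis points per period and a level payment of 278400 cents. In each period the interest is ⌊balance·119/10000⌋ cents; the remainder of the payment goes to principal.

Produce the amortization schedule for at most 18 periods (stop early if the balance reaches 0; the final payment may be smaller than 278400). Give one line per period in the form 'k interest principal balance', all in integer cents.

1. interest=⌊4492907·119/10000⌋=53465; principal=278400-53465=224935; balance=4492907-224935=4267972
2. interest=⌊4267972·119/10000⌋=50788; principal=278400-50788=227612; balance=4267972-227612=4040360
3. interest=⌊4040360·119/10000⌋=48080; principal=278400-48080=230320; balance=4040360-230320=3810040
4. interest=⌊3810040·119/10000⌋=45339; principal=278400-45339=233061; balance=3810040-233061=3576979
5. interest=⌊3576979·119/10000⌋=42566; principal=278400-42566=235834; balance=3576979-235834=3341145
6. interest=⌊3341145·119/10000⌋=39759; principal=278400-39759=238641; balance=3341145-238641=3102504
7. interest=⌊3102504·119/10000⌋=36919; principal=278400-36919=241481; balance=3102504-241481=2861023
8. interest=⌊2861023·119/10000⌋=34046; principal=278400-34046=244354; balance=2861023-244354=2616669
9. interest=⌊2616669·119/10000⌋=31138; principal=278400-31138=247262; balance=2616669-247262=2369407
10. interest=⌊2369407·119/10000⌋=28195; principal=278400-28195=250205; balance=2369407-250205=2119202
11. interest=⌊2119202·119/10000⌋=25218; principal=278400-25218=253182; balance=2119202-253182=1866020
12. interest=⌊1866020·119/10000⌋=22205; principal=278400-22205=256195; balance=1866020-256195=1609825
13. interest=⌊1609825·119/10000⌋=19156; principal=278400-19156=259244; balance=1609825-259244=1350581
14. interest=⌊1350581·119/10000⌋=16071; principal=278400-16071=262329; balance=1350581-262329=1088252
15. interest=⌊1088252·119/10000⌋=12950; principal=278400-12950=265450; balance=1088252-265450=822802
16. interest=⌊822802·119/10000⌋=9791; principal=278400-9791=268609; balance=822802-268609=554193
17. interest=⌊554193·119/10000⌋=6594; principal=278400-6594=271806; balance=554193-271806=282387
18. interest=⌊282387·119/10000⌋=3360; principal=278400-3360=275040; balance=282387-275040=7347

1 53465 224935 4267972
2 50788 227612 4040360
3 48080 230320 3810040
4 45339 233061 3576979
5 42566 235834 3341145
6 39759 238641 3102504
7 36919 241481 2861023
8 34046 244354 2616669
9 31138 247262 2369407
10 28195 250205 2119202
11 25218 253182 1866020
12 22205 256195 1609825
13 19156 259244 1350581
14 16071 262329 1088252
15 12950 265450 822802
16 9791 268609 554193
17 6594 271806 282387
18 3360 275040 7347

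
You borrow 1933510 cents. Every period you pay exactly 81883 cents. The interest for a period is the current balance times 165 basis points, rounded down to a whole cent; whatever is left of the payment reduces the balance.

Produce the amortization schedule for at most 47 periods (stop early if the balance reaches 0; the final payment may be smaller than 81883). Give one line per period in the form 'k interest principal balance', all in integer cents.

1 31902 49981 1883529
2 31078 50805 1832724
3 30239 51644 1781080
4 29387 52496 1728584
5 28521 53362 1675222
6 27641 54242 1620980
7 26746 55137 1565843
8 25836 56047 1509796
9 24911 56972 1452824
10 23971 57912 1394912
11 23016 58867 1336045
12 22044 59839 1276206
13 21057 60826 1215380
14 20053 61830 1153550
15 19033 62850 1090700
16 17996 63887 1026813
17 16942 64941 961872
18 15870 66013 895859
19 14781 67102 828757
20 13674 68209 760548
21 12549 69334 691214
22 11405 70478 620736
23 10242 71641 549095
24 9060 72823 476272
25 7858 74025 402247
26 6637 75246 327001
27 5395 76488 250513
28 4133 77750 172763
29 2850 79033 93730
30 1546 80337 13393
31 220 13393 0

1. interest=⌊1933510·165/10000⌋=31902; principal=81883-31902=49981; balance=1933510-49981=1883529
2. interest=⌊1883529·165/10000⌋=31078; principal=81883-31078=50805; balance=1883529-50805=1832724
3. interest=⌊1832724·165/10000⌋=30239; principal=81883-30239=51644; balance=1832724-51644=1781080
4. interest=⌊1781080·165/10000⌋=29387; principal=81883-29387=52496; balance=1781080-52496=1728584
5. interest=⌊1728584·165/10000⌋=28521; principal=81883-28521=53362; balance=1728584-53362=1675222
6. interest=⌊1675222·165/10000⌋=27641; principal=81883-27641=54242; balance=1675222-54242=1620980
7. interest=⌊1620980·165/10000⌋=26746; principal=81883-26746=55137; balance=1620980-55137=1565843
8. interest=⌊1565843·165/10000⌋=25836; principal=81883-25836=56047; balance=1565843-56047=1509796
9. interest=⌊1509796·165/10000⌋=24911; principal=81883-24911=56972; balance=1509796-56972=1452824
10. interest=⌊1452824·165/10000⌋=23971; principal=81883-23971=57912; balance=1452824-57912=1394912
11. interest=⌊1394912·165/10000⌋=23016; principal=81883-23016=58867; balance=1394912-58867=1336045
12. interest=⌊1336045·165/10000⌋=22044; principal=81883-22044=59839; balance=1336045-59839=1276206
13. interest=⌊1276206·165/10000⌋=21057; principal=81883-21057=60826; balance=1276206-60826=1215380
14. interest=⌊1215380·165/10000⌋=20053; principal=81883-20053=61830; balance=1215380-61830=1153550
15. interest=⌊1153550·165/10000⌋=19033; principal=81883-19033=62850; balance=1153550-62850=1090700
16. interest=⌊1090700·165/10000⌋=17996; principal=81883-17996=63887; balance=1090700-63887=1026813
17. interest=⌊1026813·165/10000⌋=16942; principal=81883-16942=64941; balance=1026813-64941=961872
18. interest=⌊961872·165/10000⌋=15870; principal=81883-15870=66013; balance=961872-66013=895859
19. interest=⌊895859·165/10000⌋=14781; principal=81883-14781=67102; balance=895859-67102=828757
20. interest=⌊828757·165/10000⌋=13674; principal=81883-13674=68209; balance=828757-68209=760548
21. interest=⌊760548·165/10000⌋=12549; principal=81883-12549=69334; balance=760548-69334=691214
22. interest=⌊691214·165/10000⌋=11405; principal=81883-11405=70478; balance=691214-70478=620736
23. interest=⌊620736·165/10000⌋=10242; principal=81883-10242=71641; balance=620736-71641=549095
24. interest=⌊549095·165/10000⌋=9060; principal=81883-9060=72823; balance=549095-72823=476272
25. interest=⌊476272·165/10000⌋=7858; principal=81883-7858=74025; balance=476272-74025=402247
26. interest=⌊402247·165/10000⌋=6637; principal=81883-6637=75246; balance=402247-75246=327001
27. interest=⌊327001·165/10000⌋=5395; principal=81883-5395=76488; balance=327001-76488=250513
28. interest=⌊250513·165/10000⌋=4133; principal=81883-4133=77750; balance=250513-77750=172763
29. interest=⌊172763·165/10000⌋=2850; principal=81883-2850=79033; balance=172763-79033=93730
30. interest=⌊93730·165/10000⌋=1546; principal=81883-1546=80337; balance=93730-80337=13393
31. interest=⌊13393·165/10000⌋=220; principal=min(81883-220,13393)=13393; balance=13393-13393=0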